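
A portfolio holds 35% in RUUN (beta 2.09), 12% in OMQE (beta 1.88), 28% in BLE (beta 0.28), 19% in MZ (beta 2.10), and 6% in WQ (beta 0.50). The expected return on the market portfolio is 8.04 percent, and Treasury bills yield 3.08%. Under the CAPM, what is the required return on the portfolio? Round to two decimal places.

β_P = Σ w_i β_i = 0.35×2.09 + 0.12×1.88 + 0.28×0.28 + 0.19×2.10 + 0.06×0.50 = 1.4645
MRP = 8.04% − 3.08% = 4.96%
E(R_P) = R_f + β_P × MRP = 3.08% + 1.4645 × 4.96% = 10.34%

10.34%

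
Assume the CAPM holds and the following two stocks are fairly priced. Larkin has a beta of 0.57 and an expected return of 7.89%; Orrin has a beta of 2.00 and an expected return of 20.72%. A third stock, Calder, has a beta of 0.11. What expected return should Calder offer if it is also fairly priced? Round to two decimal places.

MRP (SML slope) = (20.72% − 7.89%) / (2.00 − 0.57) = 12.83% / 1.43 = 8.9720%
R_f (intercept) = 7.89% − 0.57 × 8.9720% = 2.7760%
E(R_Calder) = R_f + β × MRP = 2.7760% + 0.11 × 8.9720% = 3.76%

3.76%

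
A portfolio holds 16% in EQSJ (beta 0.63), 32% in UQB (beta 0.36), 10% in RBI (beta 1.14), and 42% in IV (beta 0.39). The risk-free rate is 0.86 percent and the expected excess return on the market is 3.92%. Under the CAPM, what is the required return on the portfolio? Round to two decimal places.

2.80%

β_P = Σ w_i β_i = 0.16×0.63 + 0.32×0.36 + 0.10×1.14 + 0.42×0.39 = 0.4938
E(R_P) = R_f + β_P × MRP = 0.86% + 0.4938 × 3.92% = 2.80%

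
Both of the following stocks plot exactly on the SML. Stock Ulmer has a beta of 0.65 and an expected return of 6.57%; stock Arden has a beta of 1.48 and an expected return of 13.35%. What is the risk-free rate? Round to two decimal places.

1.26%

Both satisfy E(R) = R_f + β·MRP, so the slope of the SML is
MRP = (13.35% − 6.57%) / (1.48 − 0.65) = 6.78% / 0.83 = 8.1687%
R_f = E(R_Ulmer) − β_Ulmer·MRP = 6.57% − 0.65 × 8.1687% = 1.2603%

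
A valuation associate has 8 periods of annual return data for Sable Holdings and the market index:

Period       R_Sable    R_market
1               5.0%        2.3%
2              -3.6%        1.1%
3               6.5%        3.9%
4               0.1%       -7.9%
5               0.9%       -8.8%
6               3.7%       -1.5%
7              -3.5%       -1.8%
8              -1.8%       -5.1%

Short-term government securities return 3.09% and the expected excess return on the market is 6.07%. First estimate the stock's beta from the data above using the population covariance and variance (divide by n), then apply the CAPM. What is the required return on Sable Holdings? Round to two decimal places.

Mean R_i = (5.0 − 3.6 + 6.5 + 0.1 + 0.9 + 3.7 − 3.5 − 1.8) / 8 = 0.9125%
Mean R_m = (2.3 + 1.1 + 3.9 − 7.9 − 8.8 − 1.5 − 1.8 − 5.1) / 8 = -2.2250%
Σ(R_i − R̄_i)(R_m − R̄_m) = 50.3525  ⇒  Cov = 50.3525 / 8 = 6.2941
Σ(R_m − R̄_m)² = 153.4550  ⇒  Var(R_m) = 153.4550 / 8 = 19.1819
β = Cov / Var(R_m) = 6.2941 / 19.1819 = 0.3281
E(R) = R_f + β × MRP = 3.09% + 0.3281 × 6.07% = 5.08%

5.08%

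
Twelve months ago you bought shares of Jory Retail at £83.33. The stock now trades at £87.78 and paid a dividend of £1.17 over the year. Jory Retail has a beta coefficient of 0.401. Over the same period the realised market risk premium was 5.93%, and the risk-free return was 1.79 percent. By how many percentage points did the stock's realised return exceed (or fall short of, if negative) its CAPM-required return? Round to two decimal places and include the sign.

+2.58%

Realised HPR = (P1 + D1 − P0) / P0 = (87.78 + 1.17 − 83.33) / 83.33 = 5.62 / 83.33 = 6.7443%
CAPM required = R_f + β·MRP = 1.79% + 0.401 × 5.93% = 4.16793%
α = realised − required = 6.7443% − 4.16793% = +2.58%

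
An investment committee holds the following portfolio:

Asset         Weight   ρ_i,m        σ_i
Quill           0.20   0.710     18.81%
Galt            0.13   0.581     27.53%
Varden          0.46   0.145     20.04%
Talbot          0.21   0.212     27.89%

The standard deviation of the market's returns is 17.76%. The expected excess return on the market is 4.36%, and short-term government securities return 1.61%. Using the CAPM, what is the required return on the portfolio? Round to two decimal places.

3.41%

β_Quill = 0.710 × 18.81% / 17.76% = 0.7520
β_Galt = 0.581 × 27.53% / 17.76% = 0.9006
β_Varden = 0.145 × 20.04% / 17.76% = 0.1636
β_Talbot = 0.212 × 27.89% / 17.76% = 0.3329
β_P = Σ w_i β_i = 0.20×0.7520 + 0.13×0.9006 + 0.46×0.1636 + 0.21×0.3329 = 0.4126
E(R_P) = R_f + β_P × MRP = 1.61% + 0.4126 × 4.36% = 3.41%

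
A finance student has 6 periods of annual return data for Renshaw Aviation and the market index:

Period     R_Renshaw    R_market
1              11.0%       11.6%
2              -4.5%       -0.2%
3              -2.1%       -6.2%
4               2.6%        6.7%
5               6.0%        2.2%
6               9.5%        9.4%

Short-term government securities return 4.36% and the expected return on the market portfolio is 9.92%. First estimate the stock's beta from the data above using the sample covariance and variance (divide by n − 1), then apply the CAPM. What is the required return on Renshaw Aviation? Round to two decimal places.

Mean R_i = (11.0 − 4.5 − 2.1 + 2.6 + 6.0 + 9.5) / 6 = 3.7500%
Mean R_m = (11.6 − 0.2 − 6.2 + 6.7 + 2.2 + 9.4) / 6 = 3.9167%
Σ(R_i − R̄_i)(R_m − R̄_m) = 173.3150  ⇒  Cov = 173.3150 / 5 = 34.6630
Σ(R_m − R̄_m)² = 219.0883  ⇒  Var(R_m) = 219.0883 / 5 = 43.8177
β = Cov / Var(R_m) = 34.6630 / 43.8177 = 0.7911
MRP = 9.92% − 4.36% = 5.56%
E(R) = R_f + β × MRP = 4.36% + 0.7911 × 5.56% = 8.76%

8.76%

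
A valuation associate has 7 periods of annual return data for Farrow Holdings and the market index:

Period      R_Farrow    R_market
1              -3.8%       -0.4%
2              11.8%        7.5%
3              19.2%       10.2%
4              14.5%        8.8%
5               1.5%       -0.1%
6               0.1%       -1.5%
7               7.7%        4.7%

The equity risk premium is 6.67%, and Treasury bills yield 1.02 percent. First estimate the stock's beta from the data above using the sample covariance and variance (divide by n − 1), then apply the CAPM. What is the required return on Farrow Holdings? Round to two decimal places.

12.26%

Mean R_i = (-3.8 + 11.8 + 19.2 + 14.5 + 1.5 + 0.1 + 7.7) / 7 = 7.2857%
Mean R_m = (-0.4 + 7.5 + 10.2 + 8.8 − 0.1 − 1.5 + 4.7) / 7 = 4.1714%
Σ(R_i − R̄_i)(R_m − R̄_m) = 236.6071  ⇒  Cov = 236.6071 / 6 = 39.4345
Σ(R_m − R̄_m)² = 140.4343  ⇒  Var(R_m) = 140.4343 / 6 = 23.4057
β = Cov / Var(R_m) = 39.4345 / 23.4057 = 1.6848
E(R) = R_f + β × MRP = 1.02% + 1.6848 × 6.67% = 12.26%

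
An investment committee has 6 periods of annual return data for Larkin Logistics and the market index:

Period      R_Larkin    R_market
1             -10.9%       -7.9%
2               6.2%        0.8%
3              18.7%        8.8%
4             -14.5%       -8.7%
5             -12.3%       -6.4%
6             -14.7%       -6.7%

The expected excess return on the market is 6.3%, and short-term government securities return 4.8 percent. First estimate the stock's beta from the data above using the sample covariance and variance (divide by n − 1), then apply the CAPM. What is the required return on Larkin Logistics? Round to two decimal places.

Mean R_i = (-10.9 + 6.2 + 18.7 − 14.5 − 12.3 − 14.7) / 6 = -4.5833%
Mean R_m = (-7.9 + 0.8 + 8.8 − 8.7 − 6.4 − 6.7) / 6 = -3.3500%
Σ(R_i − R̄_i)(R_m − R̄_m) = 466.8650  ⇒  Cov = 466.8650 / 5 = 93.3730
Σ(R_m − R̄_m)² = 234.6950  ⇒  Var(R_m) = 234.6950 / 5 = 46.9390
β = Cov / Var(R_m) = 93.3730 / 46.9390 = 1.9892
E(R) = R_f + β × MRP = 4.8% + 1.9892 × 6.3% = 17.33%

17.33%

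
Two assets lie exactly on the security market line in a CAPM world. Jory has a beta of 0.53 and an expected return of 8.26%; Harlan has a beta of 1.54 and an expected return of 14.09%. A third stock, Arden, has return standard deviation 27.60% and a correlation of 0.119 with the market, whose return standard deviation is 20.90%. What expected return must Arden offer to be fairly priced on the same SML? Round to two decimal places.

MRP = (14.09% − 8.26%) / (1.54 − 0.53) = 5.7723%
R_f = 8.26% − 0.53 × 5.7723% = 5.2007%
β_Arden = ρ·σ_i/σ_m = 0.119 × 27.60 / 20.90 = 0.1571
E(R_Arden) = R_f + β × MRP = 5.2007% + 0.1571 × 5.7723% = 6.11%

6.11%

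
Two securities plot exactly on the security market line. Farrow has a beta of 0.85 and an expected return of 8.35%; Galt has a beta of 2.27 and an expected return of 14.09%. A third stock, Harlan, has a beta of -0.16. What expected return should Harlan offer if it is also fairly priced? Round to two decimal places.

MRP (SML slope) = (14.09% − 8.35%) / (2.27 − 0.85) = 5.74% / 1.42 = 4.0423%
R_f (intercept) = 8.35% − 0.85 × 4.0423% = 4.9140%
E(R_Harlan) = R_f + β × MRP = 4.9140% + -0.16 × 4.0423% = 4.27%

4.27%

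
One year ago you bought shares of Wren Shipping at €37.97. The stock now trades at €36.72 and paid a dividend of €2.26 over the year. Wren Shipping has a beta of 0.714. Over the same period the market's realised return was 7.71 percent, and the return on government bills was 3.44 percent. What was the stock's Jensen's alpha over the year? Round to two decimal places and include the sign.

-3.83%

Realised HPR = (P1 + D1 − P0) / P0 = (36.72 + 2.26 − 37.97) / 37.97 = 1.01 / 37.97 = 2.6600%
MRP = 7.71% − 3.44% = 4.27%
CAPM required = R_f + β·MRP = 3.44% + 0.714 × 4.27% = 6.48878%
α = realised − required = 2.6600% − 6.48878% = -3.83%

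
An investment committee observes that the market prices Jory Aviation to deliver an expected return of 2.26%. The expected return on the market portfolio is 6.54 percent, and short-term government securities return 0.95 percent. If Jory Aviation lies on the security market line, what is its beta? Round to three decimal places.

MRP = 6.54% − 0.95% = 5.59%
β = (E(R) − R_f) / MRP = (2.26% − 0.95%) / 5.59% = 1.31% / 5.59% = 0.234

0.234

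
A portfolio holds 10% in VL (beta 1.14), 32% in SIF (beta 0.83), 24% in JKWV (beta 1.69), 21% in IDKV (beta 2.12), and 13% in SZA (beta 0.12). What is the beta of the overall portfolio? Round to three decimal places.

β_P = Σ w_i β_i = 0.10×1.14 + 0.32×0.83 + 0.24×1.69 + 0.21×2.12 + 0.13×0.12 = 1.2460

1.246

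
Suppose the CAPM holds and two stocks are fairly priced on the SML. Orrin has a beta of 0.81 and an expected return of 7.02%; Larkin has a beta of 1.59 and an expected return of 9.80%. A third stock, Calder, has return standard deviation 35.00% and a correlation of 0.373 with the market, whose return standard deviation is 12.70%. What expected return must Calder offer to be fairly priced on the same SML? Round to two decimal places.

MRP = (9.80% − 7.02%) / (1.59 − 0.81) = 3.5641%
R_f = 7.02% − 0.81 × 3.5641% = 4.1331%
β_Calder = ρ·σ_i/σ_m = 0.373 × 35.00 / 12.70 = 1.0280
E(R_Calder) = R_f + β × MRP = 4.1331% + 1.0280 × 3.5641% = 7.80%

7.80%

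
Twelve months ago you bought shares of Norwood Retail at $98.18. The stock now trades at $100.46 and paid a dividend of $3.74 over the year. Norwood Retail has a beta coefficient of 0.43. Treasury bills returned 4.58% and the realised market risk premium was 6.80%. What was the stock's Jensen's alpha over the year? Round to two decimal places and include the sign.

Realised HPR = (P1 + D1 − P0) / P0 = (100.46 + 3.74 − 98.18) / 98.18 = 6.02 / 98.18 = 6.1316%
CAPM required = R_f + β·MRP = 4.58% + 0.43 × 6.80% = 7.5040%
α = realised − required = 6.1316% − 7.5040% = -1.37%

-1.37%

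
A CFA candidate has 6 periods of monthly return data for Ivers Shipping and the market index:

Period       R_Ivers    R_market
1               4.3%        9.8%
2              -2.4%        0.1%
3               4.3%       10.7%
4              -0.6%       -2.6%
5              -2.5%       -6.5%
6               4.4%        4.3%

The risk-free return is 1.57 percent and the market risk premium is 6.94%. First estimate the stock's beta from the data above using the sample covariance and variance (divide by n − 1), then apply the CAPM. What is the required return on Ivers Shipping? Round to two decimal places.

4.65%

Mean R_i = (4.3 − 2.4 + 4.3 − 0.6 − 2.5 + 4.4) / 6 = 1.2500%
Mean R_m = (9.8 + 0.1 + 10.7 − 2.6 − 6.5 + 4.3) / 6 = 2.6333%
Σ(R_i − R̄_i)(R_m − R̄_m) = 104.8900  ⇒  Cov = 104.8900 / 5 = 20.9780
Σ(R_m − R̄_m)² = 236.4333  ⇒  Var(R_m) = 236.4333 / 5 = 47.2867
β = Cov / Var(R_m) = 20.9780 / 47.2867 = 0.4436
E(R) = R_f + β × MRP = 1.57% + 0.4436 × 6.94% = 4.65%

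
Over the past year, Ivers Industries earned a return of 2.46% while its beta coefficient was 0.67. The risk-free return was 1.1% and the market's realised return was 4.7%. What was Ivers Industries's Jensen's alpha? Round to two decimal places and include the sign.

-1.05%

Market excess return = 4.7% − 1.1% = 3.60%
CAPM benchmark = R_f + β(R_m − R_f) = 1.1% + 0.67 × 3.6% = 3.5120%
α = actual − benchmark = 2.46% − 3.5120% = -1.05%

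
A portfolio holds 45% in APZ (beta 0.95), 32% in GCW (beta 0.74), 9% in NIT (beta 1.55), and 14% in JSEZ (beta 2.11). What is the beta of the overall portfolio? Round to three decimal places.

1.099

β_P = Σ w_i β_i = 0.45×0.95 + 0.32×0.74 + 0.09×1.55 + 0.14×2.11 = 1.0992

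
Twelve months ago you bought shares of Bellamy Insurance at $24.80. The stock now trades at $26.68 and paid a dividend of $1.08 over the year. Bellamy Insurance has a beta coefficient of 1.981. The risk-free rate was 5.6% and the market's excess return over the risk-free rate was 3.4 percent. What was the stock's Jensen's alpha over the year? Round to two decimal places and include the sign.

Realised HPR = (P1 + D1 − P0) / P0 = (26.68 + 1.08 − 24.80) / 24.80 = 2.96 / 24.80 = 11.9355%
CAPM required = R_f + β·MRP = 5.6% + 1.981 × 3.4% = 12.3354%
α = realised − required = 11.9355% − 12.3354% = -0.40%

-0.40%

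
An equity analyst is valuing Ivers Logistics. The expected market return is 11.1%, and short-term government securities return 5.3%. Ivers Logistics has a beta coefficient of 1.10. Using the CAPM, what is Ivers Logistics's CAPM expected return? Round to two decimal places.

Market risk premium = E(R_m) − R_f = 11.1% − 5.3% = 5.80%
E(R) = R_f + β × MRP = 5.3% + 1.10 × 5.8% = 11.68%

11.68%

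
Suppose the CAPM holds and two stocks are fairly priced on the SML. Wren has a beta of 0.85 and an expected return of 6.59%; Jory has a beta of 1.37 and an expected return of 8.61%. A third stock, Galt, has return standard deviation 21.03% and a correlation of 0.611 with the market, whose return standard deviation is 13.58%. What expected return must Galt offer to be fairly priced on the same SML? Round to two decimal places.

6.96%

MRP = (8.61% − 6.59%) / (1.37 − 0.85) = 3.8846%
R_f = 6.59% − 0.85 × 3.8846% = 3.2881%
β_Galt = ρ·σ_i/σ_m = 0.611 × 21.03 / 13.58 = 0.9462
E(R_Galt) = R_f + β × MRP = 3.2881% + 0.9462 × 3.8846% = 6.96%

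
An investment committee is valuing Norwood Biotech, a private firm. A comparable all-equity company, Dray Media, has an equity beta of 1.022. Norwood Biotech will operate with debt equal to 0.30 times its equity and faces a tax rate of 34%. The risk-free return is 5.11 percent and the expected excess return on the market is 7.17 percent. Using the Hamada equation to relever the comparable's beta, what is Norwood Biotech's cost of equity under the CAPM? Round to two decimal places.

β_L = β_U × [1 + (1 − t)(D/E)] = 1.022 × [1 + (1 − 0.34) × 0.30]
    = 1.022 × [1 + 0.66 × 0.30] = 1.022 × 1.1980 = 1.2244
E(R) = R_f + β_L × MRP = 5.11% + 1.2244 × 7.17% = 13.89%

13.89%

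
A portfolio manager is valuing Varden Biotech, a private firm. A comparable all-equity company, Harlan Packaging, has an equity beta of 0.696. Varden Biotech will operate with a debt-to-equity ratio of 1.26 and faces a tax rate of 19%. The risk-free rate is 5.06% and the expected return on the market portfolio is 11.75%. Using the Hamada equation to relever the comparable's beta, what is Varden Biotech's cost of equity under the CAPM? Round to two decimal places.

β_L = β_U × [1 + (1 − t)(D/E)] = 0.696 × [1 + (1 − 0.19) × 1.26]
    = 0.696 × [1 + 0.81 × 1.26] = 0.696 × 2.0206 = 1.4063
MRP = 11.75% − 5.06% = 6.69%
E(R) = R_f + β_L × MRP = 5.06% + 1.4063 × 6.69% = 14.47%

14.47%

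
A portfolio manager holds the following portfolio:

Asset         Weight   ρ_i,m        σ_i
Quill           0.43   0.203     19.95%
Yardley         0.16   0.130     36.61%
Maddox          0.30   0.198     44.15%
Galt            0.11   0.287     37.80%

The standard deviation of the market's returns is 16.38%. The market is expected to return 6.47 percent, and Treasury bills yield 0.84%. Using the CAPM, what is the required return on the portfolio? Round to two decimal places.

β_Quill = 0.203 × 19.95% / 16.38% = 0.2472
β_Yardley = 0.130 × 36.61% / 16.38% = 0.2906
β_Maddox = 0.198 × 44.15% / 16.38% = 0.5337
β_Galt = 0.287 × 37.80% / 16.38% = 0.6623
β_P = Σ w_i β_i = 0.43×0.2472 + 0.16×0.2906 + 0.30×0.5337 + 0.11×0.6623 = 0.3858
MRP = 6.47% − 0.84% = 5.63%
E(R_P) = R_f + β_P × MRP = 0.84% + 0.3858 × 5.63% = 3.01%

3.01%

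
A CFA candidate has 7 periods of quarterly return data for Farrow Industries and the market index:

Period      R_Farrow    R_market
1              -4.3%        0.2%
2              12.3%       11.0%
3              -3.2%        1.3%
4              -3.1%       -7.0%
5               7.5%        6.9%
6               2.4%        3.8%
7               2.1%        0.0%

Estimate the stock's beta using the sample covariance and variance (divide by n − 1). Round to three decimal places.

0.923

Mean R_i = (-4.3 + 12.3 − 3.2 − 3.1 + 7.5 + 2.4 + 2.1) / 7 = 1.9571%
Mean R_m = (0.2 + 11.0 + 1.3 − 7.0 + 6.9 + 3.8 + 0.0) / 7 = 2.3143%
Σ(R_i − R̄_i)(R_m − R̄_m) = 181.1443  ⇒  Cov = 181.1443 / 6 = 30.1907
Σ(R_m − R̄_m)² = 196.2886  ⇒  Var(R_m) = 196.2886 / 6 = 32.7148
β = Cov / Var(R_m) = 30.1907 / 32.7148 = 0.9228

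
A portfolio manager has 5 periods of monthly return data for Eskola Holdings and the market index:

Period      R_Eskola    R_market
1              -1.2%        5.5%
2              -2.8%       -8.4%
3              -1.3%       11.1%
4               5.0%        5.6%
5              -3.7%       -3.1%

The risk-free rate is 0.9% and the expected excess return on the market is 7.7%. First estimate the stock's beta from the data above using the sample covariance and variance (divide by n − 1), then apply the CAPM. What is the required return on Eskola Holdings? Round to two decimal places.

2.51%

Mean R_i = (-1.2 − 2.8 − 1.3 + 5.0 − 3.7) / 5 = -0.8000%
Mean R_m = (5.5 − 8.4 + 11.1 + 5.6 − 3.1) / 5 = 2.1400%
Σ(R_i − R̄_i)(R_m − R̄_m) = 50.5200  ⇒  Cov = 50.5200 / 4 = 12.6300
Σ(R_m − R̄_m)² = 242.0920  ⇒  Var(R_m) = 242.0920 / 4 = 60.5230
β = Cov / Var(R_m) = 12.6300 / 60.5230 = 0.2087
E(R) = R_f + β × MRP = 0.9% + 0.2087 × 7.7% = 2.51%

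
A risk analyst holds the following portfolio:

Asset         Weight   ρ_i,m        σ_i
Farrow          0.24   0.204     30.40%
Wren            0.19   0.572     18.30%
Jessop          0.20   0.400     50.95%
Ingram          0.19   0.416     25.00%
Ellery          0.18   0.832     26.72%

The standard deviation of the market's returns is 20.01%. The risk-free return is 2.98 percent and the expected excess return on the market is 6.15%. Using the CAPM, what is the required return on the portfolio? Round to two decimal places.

β_Farrow = 0.204 × 30.40% / 20.01% = 0.3099
β_Wren = 0.572 × 18.30% / 20.01% = 0.5231
β_Jessop = 0.400 × 50.95% / 20.01% = 1.0185
β_Ingram = 0.416 × 25.00% / 20.01% = 0.5197
β_Ellery = 0.832 × 26.72% / 20.01% = 1.1110
β_P = Σ w_i β_i = 0.24×0.3099 + 0.19×0.5231 + 0.20×1.0185 + 0.19×0.5197 + 0.18×1.1110 = 0.6762
E(R_P) = R_f + β_P × MRP = 2.98% + 0.6762 × 6.15% = 7.14%

7.14%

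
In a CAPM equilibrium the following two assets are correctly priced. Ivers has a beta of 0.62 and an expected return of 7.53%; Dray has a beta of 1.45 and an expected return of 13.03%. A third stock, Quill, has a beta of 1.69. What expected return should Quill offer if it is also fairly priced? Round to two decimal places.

MRP (SML slope) = (13.03% − 7.53%) / (1.45 − 0.62) = 5.50% / 0.83 = 6.6265%
R_f (intercept) = 7.53% − 0.62 × 6.6265% = 3.4216%
E(R_Quill) = R_f + β × MRP = 3.4216% + 1.69 × 6.6265% = 14.62%

14.62%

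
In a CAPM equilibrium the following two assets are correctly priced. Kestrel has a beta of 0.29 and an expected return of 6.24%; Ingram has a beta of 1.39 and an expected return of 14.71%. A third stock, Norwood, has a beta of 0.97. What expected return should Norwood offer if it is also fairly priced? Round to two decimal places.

11.48%

MRP (SML slope) = (14.71% − 6.24%) / (1.39 − 0.29) = 8.47% / 1.10 = 7.7000%
R_f (intercept) = 6.24% − 0.29 × 7.7000% = 4.0070%
E(R_Norwood) = R_f + β × MRP = 4.0070% + 0.97 × 7.7000% = 11.48%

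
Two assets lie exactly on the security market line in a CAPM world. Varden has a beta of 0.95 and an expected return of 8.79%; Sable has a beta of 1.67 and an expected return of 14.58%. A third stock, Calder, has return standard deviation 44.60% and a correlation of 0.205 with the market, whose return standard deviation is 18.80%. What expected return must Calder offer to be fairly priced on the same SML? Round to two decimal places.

MRP = (14.58% − 8.79%) / (1.67 − 0.95) = 8.0417%
R_f = 8.79% − 0.95 × 8.0417% = 1.1504%
β_Calder = ρ·σ_i/σ_m = 0.205 × 44.60 / 18.80 = 0.4863
E(R_Calder) = R_f + β × MRP = 1.1504% + 0.4863 × 8.0417% = 5.06%

5.06%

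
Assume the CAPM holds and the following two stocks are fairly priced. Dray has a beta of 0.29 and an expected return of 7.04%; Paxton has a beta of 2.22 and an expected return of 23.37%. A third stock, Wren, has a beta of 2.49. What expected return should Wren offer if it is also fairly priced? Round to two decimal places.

MRP (SML slope) = (23.37% − 7.04%) / (2.22 − 0.29) = 16.33% / 1.93 = 8.4611%
R_f (intercept) = 7.04% − 0.29 × 8.4611% = 4.5863%
E(R_Wren) = R_f + β × MRP = 4.5863% + 2.49 × 8.4611% = 25.65%

25.65%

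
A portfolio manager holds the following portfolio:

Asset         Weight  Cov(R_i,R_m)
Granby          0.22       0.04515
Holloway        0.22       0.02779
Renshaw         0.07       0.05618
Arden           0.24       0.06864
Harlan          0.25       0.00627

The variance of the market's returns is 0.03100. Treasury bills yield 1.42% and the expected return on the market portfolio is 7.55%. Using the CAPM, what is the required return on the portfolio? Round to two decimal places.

β_Granby = 0.04515 / 0.03100 = 1.4565
β_Holloway = 0.02779 / 0.03100 = 0.8965
β_Renshaw = 0.05618 / 0.03100 = 1.8123
β_Arden = 0.06864 / 0.03100 = 2.2142
β_Harlan = 0.00627 / 0.03100 = 0.2023
β_P = Σ w_i β_i = 0.22×1.4565 + 0.22×0.8965 + 0.07×1.8123 + 0.24×2.2142 + 0.25×0.2023 = 1.2265
MRP = 7.55% − 1.42% = 6.13%
E(R_P) = R_f + β_P × MRP = 1.42% + 1.2265 × 6.13% = 8.94%

8.94%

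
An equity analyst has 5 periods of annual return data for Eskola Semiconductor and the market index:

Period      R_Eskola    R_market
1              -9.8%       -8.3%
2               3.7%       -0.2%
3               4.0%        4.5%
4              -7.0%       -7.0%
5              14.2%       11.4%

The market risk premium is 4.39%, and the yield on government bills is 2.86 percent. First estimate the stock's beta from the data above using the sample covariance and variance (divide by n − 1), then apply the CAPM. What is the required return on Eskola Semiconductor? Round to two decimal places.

7.92%

Mean R_i = (-9.8 + 3.7 + 4.0 − 7.0 + 14.2) / 5 = 1.0200%
Mean R_m = (-8.3 − 0.2 + 4.5 − 7.0 + 11.4) / 5 = 0.0800%
Σ(R_i − R̄_i)(R_m − R̄_m) = 309.0720  ⇒  Cov = 309.0720 / 4 = 77.2680
Σ(R_m − R̄_m)² = 268.1080  ⇒  Var(R_m) = 268.1080 / 4 = 67.0270
β = Cov / Var(R_m) = 77.2680 / 67.0270 = 1.1528
E(R) = R_f + β × MRP = 2.86% + 1.1528 × 4.39% = 7.92%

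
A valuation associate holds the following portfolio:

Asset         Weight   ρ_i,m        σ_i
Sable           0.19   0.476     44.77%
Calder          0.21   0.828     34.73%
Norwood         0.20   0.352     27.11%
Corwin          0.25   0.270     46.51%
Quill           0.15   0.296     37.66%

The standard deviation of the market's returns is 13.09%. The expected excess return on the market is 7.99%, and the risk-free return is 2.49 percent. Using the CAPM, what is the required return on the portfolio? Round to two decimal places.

12.75%

β_Sable = 0.476 × 44.77% / 13.09% = 1.6280
β_Calder = 0.828 × 34.73% / 13.09% = 2.1968
β_Norwood = 0.352 × 27.11% / 13.09% = 0.7290
β_Corwin = 0.270 × 46.51% / 13.09% = 0.9593
β_Quill = 0.296 × 37.66% / 13.09% = 0.8516
β_P = Σ w_i β_i = 0.19×1.6280 + 0.21×2.1968 + 0.20×0.7290 + 0.25×0.9593 + 0.15×0.8516 = 1.2840
E(R_P) = R_f + β_P × MRP = 2.49% + 1.2840 × 7.99% = 12.75%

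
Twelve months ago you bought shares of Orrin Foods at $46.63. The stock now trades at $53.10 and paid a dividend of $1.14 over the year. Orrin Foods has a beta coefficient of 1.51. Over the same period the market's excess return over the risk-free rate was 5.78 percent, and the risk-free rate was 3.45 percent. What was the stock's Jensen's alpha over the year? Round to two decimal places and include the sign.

Realised HPR = (P1 + D1 − P0) / P0 = (53.10 + 1.14 − 46.63) / 46.63 = 7.61 / 46.63 = 16.3200%
CAPM required = R_f + β·MRP = 3.45% + 1.51 × 5.78% = 12.1778%
α = realised − required = 16.3200% − 12.1778% = +4.14%

+4.14%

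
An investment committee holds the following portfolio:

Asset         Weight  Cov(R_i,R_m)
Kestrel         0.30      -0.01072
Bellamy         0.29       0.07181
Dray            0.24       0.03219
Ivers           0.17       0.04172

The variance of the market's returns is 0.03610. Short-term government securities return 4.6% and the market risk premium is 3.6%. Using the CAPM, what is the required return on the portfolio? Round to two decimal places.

7.83%

β_Kestrel = -0.01072 / 0.03610 = -0.2970
β_Bellamy = 0.07181 / 0.03610 = 1.9892
β_Dray = 0.03219 / 0.03610 = 0.8917
β_Ivers = 0.04172 / 0.03610 = 1.1557
β_P = Σ w_i β_i = 0.30×-0.2970 + 0.29×1.9892 + 0.24×0.8917 + 0.17×1.1557 = 0.8982
E(R_P) = R_f + β_P × MRP = 4.6% + 0.8982 × 3.6% = 7.83%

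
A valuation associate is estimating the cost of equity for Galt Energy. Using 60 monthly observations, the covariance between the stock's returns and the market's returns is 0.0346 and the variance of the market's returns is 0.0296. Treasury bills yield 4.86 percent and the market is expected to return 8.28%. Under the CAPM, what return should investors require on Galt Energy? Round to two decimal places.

8.86%

β = Cov(R_i, R_m) / Var(R_m) = 0.0346 / 0.0296 = 1.1689
MRP = 8.28% − 4.86% = 3.42%
E(R) = R_f + β × MRP = 4.86% + 1.1689 × 3.42% = 8.86%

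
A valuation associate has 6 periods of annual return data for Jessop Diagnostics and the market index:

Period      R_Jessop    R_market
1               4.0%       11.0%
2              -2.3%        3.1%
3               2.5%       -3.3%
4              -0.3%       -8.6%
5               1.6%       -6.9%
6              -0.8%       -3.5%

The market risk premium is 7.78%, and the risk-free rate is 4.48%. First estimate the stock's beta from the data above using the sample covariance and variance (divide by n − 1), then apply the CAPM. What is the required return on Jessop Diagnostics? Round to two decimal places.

5.35%

Mean R_i = (4.0 − 2.3 + 2.5 − 0.3 + 1.6 − 0.8) / 6 = 0.7833%
Mean R_m = (11.0 + 3.1 − 3.3 − 8.6 − 6.9 − 3.5) / 6 = -1.3667%
Σ(R_i − R̄_i)(R_m − R̄_m) = 29.3833  ⇒  Cov = 29.3833 / 5 = 5.8767
Σ(R_m − R̄_m)² = 264.1133  ⇒  Var(R_m) = 264.1133 / 5 = 52.8227
β = Cov / Var(R_m) = 5.8767 / 52.8227 = 0.1113
E(R) = R_f + β × MRP = 4.48% + 0.1113 × 7.78% = 5.35%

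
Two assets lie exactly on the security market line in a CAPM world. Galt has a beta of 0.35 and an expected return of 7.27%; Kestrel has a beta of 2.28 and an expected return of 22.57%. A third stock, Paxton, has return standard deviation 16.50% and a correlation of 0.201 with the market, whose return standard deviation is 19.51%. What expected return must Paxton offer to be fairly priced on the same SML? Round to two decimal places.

MRP = (22.57% − 7.27%) / (2.28 − 0.35) = 7.9275%
R_f = 7.27% − 0.35 × 7.9275% = 4.4954%
β_Paxton = ρ·σ_i/σ_m = 0.201 × 16.50 / 19.51 = 0.1700
E(R_Paxton) = R_f + β × MRP = 4.4954% + 0.1700 × 7.9275% = 5.84%

5.84%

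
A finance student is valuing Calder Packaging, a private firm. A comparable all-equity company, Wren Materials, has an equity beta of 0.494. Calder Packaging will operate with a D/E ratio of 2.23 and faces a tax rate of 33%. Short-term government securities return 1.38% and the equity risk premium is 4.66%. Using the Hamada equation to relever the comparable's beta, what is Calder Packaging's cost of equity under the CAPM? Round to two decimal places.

7.12%

β_L = β_U × [1 + (1 − t)(D/E)] = 0.494 × [1 + (1 − 0.33) × 2.23]
    = 0.494 × [1 + 0.67 × 2.23] = 0.494 × 2.4941 = 1.2321
E(R) = R_f + β_L × MRP = 1.38% + 1.2321 × 4.66% = 7.12%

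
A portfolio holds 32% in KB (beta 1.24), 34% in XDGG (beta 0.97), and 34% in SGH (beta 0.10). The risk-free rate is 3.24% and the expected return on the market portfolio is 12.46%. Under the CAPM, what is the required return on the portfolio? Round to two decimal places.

10.25%

β_P = Σ w_i β_i = 0.32×1.24 + 0.34×0.97 + 0.34×0.10 = 0.7606
MRP = 12.46% − 3.24% = 9.22%
E(R_P) = R_f + β_P × MRP = 3.24% + 0.7606 × 9.22% = 10.25%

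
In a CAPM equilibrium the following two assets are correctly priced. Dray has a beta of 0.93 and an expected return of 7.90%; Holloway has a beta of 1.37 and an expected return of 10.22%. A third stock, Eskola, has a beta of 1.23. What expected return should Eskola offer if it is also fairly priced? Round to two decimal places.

9.48%

MRP (SML slope) = (10.22% − 7.90%) / (1.37 − 0.93) = 2.32% / 0.44 = 5.2727%
R_f (intercept) = 7.90% − 0.93 × 5.2727% = 2.9964%
E(R_Eskola) = R_f + β × MRP = 2.9964% + 1.23 × 5.2727% = 9.48%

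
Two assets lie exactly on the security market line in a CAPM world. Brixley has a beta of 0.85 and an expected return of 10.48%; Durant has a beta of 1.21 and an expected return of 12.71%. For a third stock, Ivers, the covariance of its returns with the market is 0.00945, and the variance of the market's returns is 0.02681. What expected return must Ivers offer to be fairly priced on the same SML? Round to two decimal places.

MRP = (12.71% − 10.48%) / (1.21 − 0.85) = 6.1944%
R_f = 10.48% − 0.85 × 6.1944% = 5.2148%
β_Ivers = Cov / Var(R_m) = 0.00945 / 0.02681 = 0.3525
E(R_Ivers) = R_f + β × MRP = 5.2148% + 0.3525 × 6.1944% = 7.40%

7.40%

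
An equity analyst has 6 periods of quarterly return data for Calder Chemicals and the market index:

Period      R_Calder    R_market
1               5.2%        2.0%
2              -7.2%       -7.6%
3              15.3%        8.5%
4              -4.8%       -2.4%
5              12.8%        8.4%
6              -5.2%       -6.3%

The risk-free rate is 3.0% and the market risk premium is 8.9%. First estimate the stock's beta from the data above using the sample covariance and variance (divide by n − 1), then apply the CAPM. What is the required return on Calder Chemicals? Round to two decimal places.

Mean R_i = (5.2 − 7.2 + 15.3 − 4.8 + 12.8 − 5.2) / 6 = 2.6833%
Mean R_m = (2.0 − 7.6 + 8.5 − 2.4 + 8.4 − 6.3) / 6 = 0.4333%
Σ(R_i − R̄_i)(R_m − R̄_m) = 339.9933  ⇒  Cov = 339.9933 / 5 = 67.9987
Σ(R_m − R̄_m)² = 248.8933  ⇒  Var(R_m) = 248.8933 / 5 = 49.7787
β = Cov / Var(R_m) = 67.9987 / 49.7787 = 1.3660
E(R) = R_f + β × MRP = 3.0% + 1.3660 × 8.9% = 15.16%

15.16%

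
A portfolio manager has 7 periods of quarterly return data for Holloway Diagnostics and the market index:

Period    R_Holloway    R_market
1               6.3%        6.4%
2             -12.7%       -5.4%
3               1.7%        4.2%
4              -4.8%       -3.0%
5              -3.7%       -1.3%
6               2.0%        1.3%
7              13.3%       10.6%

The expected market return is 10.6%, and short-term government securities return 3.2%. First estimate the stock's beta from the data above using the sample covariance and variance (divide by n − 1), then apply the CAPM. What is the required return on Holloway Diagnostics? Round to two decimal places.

Mean R_i = (6.3 − 12.7 + 1.7 − 4.8 − 3.7 + 2.0 + 13.3) / 7 = 0.3000%
Mean R_m = (6.4 − 5.4 + 4.2 − 3.0 − 1.3 + 1.3 + 10.6) / 7 = 1.8286%
Σ(R_i − R̄_i)(R_m − R̄_m) = 274.9900  ⇒  Cov = 274.9900 / 6 = 45.8317
Σ(R_m − R̄_m)² = 189.0943  ⇒  Var(R_m) = 189.0943 / 6 = 31.5157
β = Cov / Var(R_m) = 45.8317 / 31.5157 = 1.4542
MRP = 10.6% − 3.2% = 7.40%
E(R) = R_f + β × MRP = 3.2% + 1.4542 × 7.4% = 13.96%

13.96%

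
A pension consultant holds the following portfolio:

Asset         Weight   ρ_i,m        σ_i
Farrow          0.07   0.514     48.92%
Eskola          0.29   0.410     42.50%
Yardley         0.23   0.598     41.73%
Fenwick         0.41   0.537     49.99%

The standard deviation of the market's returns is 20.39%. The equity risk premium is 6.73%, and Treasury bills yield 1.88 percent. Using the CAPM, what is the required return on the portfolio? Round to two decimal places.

β_Farrow = 0.514 × 48.92% / 20.39% = 1.2332
β_Eskola = 0.410 × 42.50% / 20.39% = 0.8546
β_Yardley = 0.598 × 41.73% / 20.39% = 1.2239
β_Fenwick = 0.537 × 49.99% / 20.39% = 1.3166
β_P = Σ w_i β_i = 0.07×1.2332 + 0.29×0.8546 + 0.23×1.2239 + 0.41×1.3166 = 1.1555
E(R_P) = R_f + β_P × MRP = 1.88% + 1.1555 × 6.73% = 9.66%

9.66%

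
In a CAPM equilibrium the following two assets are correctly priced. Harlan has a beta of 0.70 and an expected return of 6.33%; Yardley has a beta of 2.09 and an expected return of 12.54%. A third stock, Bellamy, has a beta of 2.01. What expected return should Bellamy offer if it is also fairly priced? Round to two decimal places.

MRP (SML slope) = (12.54% − 6.33%) / (2.09 − 0.70) = 6.21% / 1.39 = 4.4676%
R_f (intercept) = 6.33% − 0.70 × 4.4676% = 3.2027%
E(R_Bellamy) = R_f + β × MRP = 3.2027% + 2.01 × 4.4676% = 12.18%

12.18%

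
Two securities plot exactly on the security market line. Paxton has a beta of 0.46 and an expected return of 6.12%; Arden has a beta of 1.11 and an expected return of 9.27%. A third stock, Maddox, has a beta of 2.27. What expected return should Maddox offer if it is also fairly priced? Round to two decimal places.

MRP (SML slope) = (9.27% − 6.12%) / (1.11 − 0.46) = 3.15% / 0.65 = 4.8462%
R_f (intercept) = 6.12% − 0.46 × 4.8462% = 3.8907%
E(R_Maddox) = R_f + β × MRP = 3.8907% + 2.27 × 4.8462% = 14.89%

14.89%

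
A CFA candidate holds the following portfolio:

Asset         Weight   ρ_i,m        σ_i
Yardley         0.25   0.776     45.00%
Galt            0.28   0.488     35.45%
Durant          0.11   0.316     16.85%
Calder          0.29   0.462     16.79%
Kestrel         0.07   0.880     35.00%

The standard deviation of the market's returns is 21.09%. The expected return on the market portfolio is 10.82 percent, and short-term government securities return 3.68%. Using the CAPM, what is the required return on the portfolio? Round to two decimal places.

9.97%

β_Yardley = 0.776 × 45.00% / 21.09% = 1.6558
β_Galt = 0.488 × 35.45% / 21.09% = 0.8203
β_Durant = 0.316 × 16.85% / 21.09% = 0.2525
β_Calder = 0.462 × 16.79% / 21.09% = 0.3678
β_Kestrel = 0.880 × 35.00% / 21.09% = 1.4604
β_P = Σ w_i β_i = 0.25×1.6558 + 0.28×0.8203 + 0.11×0.2525 + 0.29×0.3678 + 0.07×1.4604 = 0.8803
MRP = 10.82% − 3.68% = 7.14%
E(R_P) = R_f + β_P × MRP = 3.68% + 0.8803 × 7.14% = 9.97%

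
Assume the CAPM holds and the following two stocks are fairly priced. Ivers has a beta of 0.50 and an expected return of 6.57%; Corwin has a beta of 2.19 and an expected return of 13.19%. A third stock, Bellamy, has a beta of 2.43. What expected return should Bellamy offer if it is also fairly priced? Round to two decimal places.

14.13%

MRP (SML slope) = (13.19% − 6.57%) / (2.19 − 0.50) = 6.62% / 1.69 = 3.9172%
R_f (intercept) = 6.57% − 0.50 × 3.9172% = 4.6114%
E(R_Bellamy) = R_f + β × MRP = 4.6114% + 2.43 × 3.9172% = 14.13%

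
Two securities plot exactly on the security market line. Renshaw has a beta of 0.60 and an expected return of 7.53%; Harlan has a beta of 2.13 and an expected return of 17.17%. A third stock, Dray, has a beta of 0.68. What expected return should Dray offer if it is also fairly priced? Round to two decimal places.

MRP (SML slope) = (17.17% − 7.53%) / (2.13 − 0.60) = 9.64% / 1.53 = 6.3007%
R_f (intercept) = 7.53% − 0.60 × 6.3007% = 3.7496%
E(R_Dray) = R_f + β × MRP = 3.7496% + 0.68 × 6.3007% = 8.03%

8.03%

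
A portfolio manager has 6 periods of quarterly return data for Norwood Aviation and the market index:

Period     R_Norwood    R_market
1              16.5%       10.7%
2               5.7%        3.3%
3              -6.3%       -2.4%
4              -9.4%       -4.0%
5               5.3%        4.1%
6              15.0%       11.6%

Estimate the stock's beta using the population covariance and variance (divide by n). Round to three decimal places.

Mean R_i = (16.5 + 5.7 − 6.3 − 9.4 + 5.3 + 15.0) / 6 = 4.4667%
Mean R_m = (10.7 + 3.3 − 2.4 − 4.0 + 4.1 + 11.6) / 6 = 3.8833%
Σ(R_i − R̄_i)(R_m − R̄_m) = 339.7367  ⇒  Cov = 339.7367 / 6 = 56.6228
Σ(R_m − R̄_m)² = 208.0283  ⇒  Var(R_m) = 208.0283 / 6 = 34.6714
β = Cov / Var(R_m) = 56.6228 / 34.6714 = 1.6331

1.633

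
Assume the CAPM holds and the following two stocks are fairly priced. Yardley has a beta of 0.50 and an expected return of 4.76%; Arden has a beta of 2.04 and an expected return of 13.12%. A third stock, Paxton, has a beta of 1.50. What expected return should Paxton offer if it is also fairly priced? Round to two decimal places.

10.19%

MRP (SML slope) = (13.12% − 4.76%) / (2.04 − 0.50) = 8.36% / 1.54 = 5.4286%
R_f (intercept) = 4.76% − 0.50 × 5.4286% = 2.0457%
E(R_Paxton) = R_f + β × MRP = 2.0457% + 1.50 × 5.4286% = 10.19%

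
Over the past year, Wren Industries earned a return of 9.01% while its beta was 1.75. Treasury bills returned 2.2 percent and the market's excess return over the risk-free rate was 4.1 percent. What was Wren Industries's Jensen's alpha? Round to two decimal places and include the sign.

CAPM benchmark = R_f + β(R_m − R_f) = 2.2% + 1.75 × 4.1% = 9.3750%
α = actual − benchmark = 9.01% − 9.3750% = -0.37%

-0.37%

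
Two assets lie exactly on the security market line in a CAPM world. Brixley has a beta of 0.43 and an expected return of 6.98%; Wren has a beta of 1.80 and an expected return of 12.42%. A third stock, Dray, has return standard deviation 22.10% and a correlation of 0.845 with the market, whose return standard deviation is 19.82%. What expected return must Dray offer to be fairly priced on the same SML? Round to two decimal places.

9.01%

MRP = (12.42% − 6.98%) / (1.80 − 0.43) = 3.9708%
R_f = 6.98% − 0.43 × 3.9708% = 5.2726%
β_Dray = ρ·σ_i/σ_m = 0.845 × 22.10 / 19.82 = 0.9422
E(R_Dray) = R_f + β × MRP = 5.2726% + 0.9422 × 3.9708% = 9.01%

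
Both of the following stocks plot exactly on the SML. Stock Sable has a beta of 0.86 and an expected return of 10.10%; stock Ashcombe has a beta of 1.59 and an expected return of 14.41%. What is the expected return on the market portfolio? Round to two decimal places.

Both satisfy E(R) = R_f + β·MRP, so the slope of the SML is
MRP = (14.41% − 10.10%) / (1.59 − 0.86) = 4.31% / 0.73 = 5.9041%
R_f = E(R_Sable) − β_Sable·MRP = 10.10% − 0.86 × 5.9041% = 5.0225%
E(R_m) = R_f + MRP = 5.0225% + 5.9041% = 10.93%

10.93%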